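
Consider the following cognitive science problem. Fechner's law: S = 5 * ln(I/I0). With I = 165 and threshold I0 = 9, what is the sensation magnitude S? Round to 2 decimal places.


S = 5 * ln(165/9)
I/I0 = 18.333333
ln(18.333333) = 2.9087
S = 5 * 2.9087
= 14.54


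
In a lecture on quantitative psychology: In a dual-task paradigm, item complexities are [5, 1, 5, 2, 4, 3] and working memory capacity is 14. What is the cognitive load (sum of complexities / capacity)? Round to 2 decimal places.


Total complexity = 5 + 1 + 5 + 2 + 4 + 3 = 20
Load = total / capacity = 20 / 14
= 1.43


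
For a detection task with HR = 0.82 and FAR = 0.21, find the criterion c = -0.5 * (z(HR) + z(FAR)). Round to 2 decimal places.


c = -0.5 * (z(HR) + z(FAR))
z(0.82) = 0.9154
z(0.21) = -0.8064
c = -0.5 * (0.9154 + -0.8064)
= -0.5 * 0.109
= -0.05


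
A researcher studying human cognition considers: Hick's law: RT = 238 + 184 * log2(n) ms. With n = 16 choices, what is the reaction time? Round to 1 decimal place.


RT = 238 + 184 * log2(16)
log2(16) = 4.0
RT = 238 + 184 * 4.0
= 238 + 736.0
= 974.0 ms


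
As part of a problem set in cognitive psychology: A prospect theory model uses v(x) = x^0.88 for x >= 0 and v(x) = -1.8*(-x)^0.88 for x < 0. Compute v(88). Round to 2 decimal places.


Since x = 88 >= 0, use v(x) = x^0.88
88^0.88 = 51.4215
v(88) = 51.42


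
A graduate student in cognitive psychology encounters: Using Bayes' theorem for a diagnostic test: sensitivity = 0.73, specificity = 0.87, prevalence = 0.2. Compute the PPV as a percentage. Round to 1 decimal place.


PPV = (sens * prev) / (sens * prev + (1-spec) * (1-prev))
Numerator = 0.73 * 0.2 = 0.146
P(positive and no disease) = (1 - spec) * (1 - prev) = (1 - 0.87) * (1 - 0.2) = 0.104
Denominator = 0.146 + 0.104 = 0.25
PPV = 0.146 / 0.25 = 0.584
As percentage = 58.4


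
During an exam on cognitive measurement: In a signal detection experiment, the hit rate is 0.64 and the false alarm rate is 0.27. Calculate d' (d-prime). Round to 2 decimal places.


d' = z(HR) - z(FAR)
z(0.64) = 0.3585
z(0.27) = -0.6128
d' = 0.3585 - -0.6128
= 0.97


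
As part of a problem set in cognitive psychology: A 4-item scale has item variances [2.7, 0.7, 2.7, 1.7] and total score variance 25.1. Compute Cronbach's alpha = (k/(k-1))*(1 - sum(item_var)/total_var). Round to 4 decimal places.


alpha = (k/(k-1)) * (1 - sum(s_i^2)/s_total^2)
sum(item variances) = 7.8
k/(k-1) = 4/3 = 1.333333
1 - 7.8/25.1 = 1 - 0.310757 = 0.689243
alpha = 1.333333 * 0.689243
= 0.9190


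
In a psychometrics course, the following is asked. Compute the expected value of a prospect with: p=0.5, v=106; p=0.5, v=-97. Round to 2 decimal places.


EU = sum(p_i * v_i)
0.5 * 106 = 53.0
0.5 * -97 = -48.5
EU = 53.0 + -48.5
= 4.50


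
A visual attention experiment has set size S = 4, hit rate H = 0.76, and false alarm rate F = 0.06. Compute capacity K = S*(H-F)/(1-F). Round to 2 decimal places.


K = S * (H - F) / (1 - F)
H - F = 0.7
1 - F = 0.94
K = 4 * 0.7 / 0.94
= 2.98


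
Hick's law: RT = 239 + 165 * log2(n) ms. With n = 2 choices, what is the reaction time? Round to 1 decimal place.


RT = 239 + 165 * log2(2)
log2(2) = 1.0
RT = 239 + 165 * 1.0
= 239 + 165.0
= 404.0 ms


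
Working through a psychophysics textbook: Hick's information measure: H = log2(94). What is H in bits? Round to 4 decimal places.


H = log2(n)
H = log2(94)
= 6.5546


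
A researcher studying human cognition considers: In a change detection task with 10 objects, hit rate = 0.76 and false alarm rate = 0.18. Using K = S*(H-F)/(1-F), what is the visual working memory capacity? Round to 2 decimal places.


K = S * (H - F) / (1 - F)
H - F = 0.58
1 - F = 0.82
K = 10 * 0.58 / 0.82
= 7.07


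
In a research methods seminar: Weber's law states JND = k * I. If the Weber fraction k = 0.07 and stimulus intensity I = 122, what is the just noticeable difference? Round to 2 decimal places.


JND = k * I
JND = 0.07 * 122
= 8.54


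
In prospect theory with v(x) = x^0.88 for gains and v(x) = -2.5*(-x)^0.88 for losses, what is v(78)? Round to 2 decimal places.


Since x = 78 >= 0, use v(x) = x^0.88
78^0.88 = 46.2427
v(78) = 46.24


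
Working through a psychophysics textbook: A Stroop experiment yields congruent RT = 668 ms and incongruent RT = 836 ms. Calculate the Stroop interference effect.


Stroop effect = RT(incongruent) - RT(congruent)
= 836 - 668
= 168 ms


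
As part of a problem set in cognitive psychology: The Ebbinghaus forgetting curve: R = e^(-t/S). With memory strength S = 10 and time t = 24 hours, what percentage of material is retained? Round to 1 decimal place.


R = e^(-t/S)
-t/S = -24/10 = -2.4
R = e^(-2.4) = 0.090718
Percentage = 0.090718 * 100
= 9.1


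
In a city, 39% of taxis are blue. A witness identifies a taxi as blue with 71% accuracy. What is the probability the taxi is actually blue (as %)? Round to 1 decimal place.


P(blue | says blue) = P(says blue | blue)*P(blue) / [P(says blue | blue)*P(blue) + P(says blue | not blue)*P(not blue)]
Numerator = 0.71 * 0.39 = 0.2769
False identification = 0.29 * 0.61 = 0.1769
P = 0.2769 / (0.2769 + 0.1769)
= 0.2769 / 0.4538
As percentage = 61.0


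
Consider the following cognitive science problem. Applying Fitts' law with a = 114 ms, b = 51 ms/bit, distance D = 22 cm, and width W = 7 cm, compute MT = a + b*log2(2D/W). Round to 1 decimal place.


MT = 114 + 51 * log2(2*22/7)
2D/W = 6.285714
log2(6.285714) = 2.6521
MT = 114 + 51 * 2.6521
= 249.3 ms


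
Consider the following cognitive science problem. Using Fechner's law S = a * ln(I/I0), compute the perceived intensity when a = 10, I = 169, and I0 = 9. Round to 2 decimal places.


S = 10 * ln(169/9)
I/I0 = 18.777778
ln(18.777778) = 2.9327
S = 10 * 2.9327
= 29.33


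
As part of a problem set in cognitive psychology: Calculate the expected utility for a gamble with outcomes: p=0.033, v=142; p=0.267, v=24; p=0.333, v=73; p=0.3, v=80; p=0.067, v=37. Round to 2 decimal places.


EU = sum(p_i * v_i)
0.033 * 142 = 4.686
0.267 * 24 = 6.408
0.333 * 73 = 24.309
0.3 * 80 = 24.0
0.067 * 37 = 2.479
EU = 4.686 + 6.408 + 24.309 + 24.0 + 2.479
= 61.88


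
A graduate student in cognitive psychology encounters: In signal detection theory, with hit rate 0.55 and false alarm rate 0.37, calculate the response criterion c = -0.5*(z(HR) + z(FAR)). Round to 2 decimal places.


c = -0.5 * (z(HR) + z(FAR))
z(0.55) = 0.1257
z(0.37) = -0.3319
c = -0.5 * (0.1257 + -0.3319)
= -0.5 * -0.2062
= 0.10


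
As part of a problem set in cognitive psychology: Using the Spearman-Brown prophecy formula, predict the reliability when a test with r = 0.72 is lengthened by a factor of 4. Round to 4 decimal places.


r_new = n*r / (1 + (n-1)*r)
Numerator = 4 * 0.72 = 2.88
Denominator = 1 + 3 * 0.72 = 3.16
r_new = 2.88 / 3.16
= 0.9114


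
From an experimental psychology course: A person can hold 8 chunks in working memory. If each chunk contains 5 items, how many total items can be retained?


Total items = chunks * items_per_chunk
= 8 * 5
= 40


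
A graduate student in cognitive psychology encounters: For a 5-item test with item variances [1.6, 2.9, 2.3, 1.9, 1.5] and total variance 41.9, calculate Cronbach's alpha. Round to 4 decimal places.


alpha = (k/(k-1)) * (1 - sum(s_i^2)/s_total^2)
sum(item variances) = 10.2
k/(k-1) = 5/4 = 1.25
1 - 10.2/41.9 = 1 - 0.243437 = 0.756563
alpha = 1.25 * 0.756563
= 0.9457


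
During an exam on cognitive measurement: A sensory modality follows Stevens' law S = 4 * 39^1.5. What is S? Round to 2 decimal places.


S = 4 * 39^1.5
39^1.5 = 243.5549
S = 4 * 243.5549
= 974.22


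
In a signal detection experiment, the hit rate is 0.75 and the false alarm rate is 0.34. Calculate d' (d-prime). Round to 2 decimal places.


d' = z(HR) - z(FAR)
z(0.75) = 0.6745
z(0.34) = -0.4125
d' = 0.6745 - -0.4125
= 1.09


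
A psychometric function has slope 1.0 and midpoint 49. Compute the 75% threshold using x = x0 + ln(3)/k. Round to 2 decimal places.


At P = 0.75: 0.75 = 1/(1 + e^(-k*(x-x0)))
Solving: e^(-k*(x-x0)) = 1/3
x = x0 + ln(3)/k
ln(3) = 1.0986
x = 49 + 1.0986/1.0
= 49 + 1.0986
= 50.10


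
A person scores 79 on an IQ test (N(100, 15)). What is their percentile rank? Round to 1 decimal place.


z = (IQ - mean) / SD
z = (79 - 100) / 15 = -1.4
Percentile = Phi(-1.4) * 100
Phi(-1.4) = 0.080757
= 8.1


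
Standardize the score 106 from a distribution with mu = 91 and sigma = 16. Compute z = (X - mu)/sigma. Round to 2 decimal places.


z = (X - mu) / sigma
= (106 - 91) / 16
= 15 / 16
= 0.94


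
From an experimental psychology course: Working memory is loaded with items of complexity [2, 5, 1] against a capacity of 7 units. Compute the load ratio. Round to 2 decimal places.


Total complexity = 2 + 5 + 1 = 8
Load = total / capacity = 8 / 7
= 1.14


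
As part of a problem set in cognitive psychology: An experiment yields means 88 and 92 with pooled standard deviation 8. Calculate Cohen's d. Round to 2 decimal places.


Cohen's d = (M1 - M2) / S_pooled
= (88 - 92) / 8
= -4 / 8
= -0.50


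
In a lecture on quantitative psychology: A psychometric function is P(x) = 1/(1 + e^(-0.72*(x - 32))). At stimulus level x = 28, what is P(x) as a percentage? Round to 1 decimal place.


P(x) = 1/(1 + e^(-0.72*(28 - 32)))
Exponent = -0.72 * -4 = 2.88
e^(2.88) = 17.814273
P = 1/(1 + 17.814273) = 0.053151
Percentage = 5.3


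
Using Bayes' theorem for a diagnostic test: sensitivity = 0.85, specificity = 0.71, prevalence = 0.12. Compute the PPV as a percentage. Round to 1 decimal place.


PPV = (sens * prev) / (sens * prev + (1-spec) * (1-prev))
Numerator = 0.85 * 0.12 = 0.102
P(positive and no disease) = (1 - spec) * (1 - prev) = (1 - 0.71) * (1 - 0.12) = 0.2552
Denominator = 0.102 + 0.2552 = 0.3572
PPV = 0.102 / 0.3572 = 0.285554
As percentage = 28.6


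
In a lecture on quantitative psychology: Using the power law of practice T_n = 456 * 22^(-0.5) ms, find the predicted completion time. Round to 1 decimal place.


T_n = 456 * 22^(-0.5)
22^(-0.5) = 0.213201
T_n = 456 * 0.213201
= 97.2 ms


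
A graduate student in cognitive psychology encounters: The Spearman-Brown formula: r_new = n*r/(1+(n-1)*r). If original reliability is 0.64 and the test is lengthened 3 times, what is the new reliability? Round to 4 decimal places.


r_new = n*r / (1 + (n-1)*r)
Numerator = 3 * 0.64 = 1.92
Denominator = 1 + 2 * 0.64 = 2.28
r_new = 1.92 / 2.28
= 0.8421


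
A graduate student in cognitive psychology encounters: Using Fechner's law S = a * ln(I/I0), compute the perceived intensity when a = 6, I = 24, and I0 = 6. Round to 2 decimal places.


S = 6 * ln(24/6)
I/I0 = 4.0
ln(4.0) = 1.3863
S = 6 * 1.3863
= 8.32


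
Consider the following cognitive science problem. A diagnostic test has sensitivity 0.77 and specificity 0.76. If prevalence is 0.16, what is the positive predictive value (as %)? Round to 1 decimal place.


PPV = (sens * prev) / (sens * prev + (1-spec) * (1-prev))
Numerator = 0.77 * 0.16 = 0.1232
P(positive and no disease) = (1 - spec) * (1 - prev) = (1 - 0.76) * (1 - 0.16) = 0.2016
Denominator = 0.1232 + 0.2016 = 0.3248
PPV = 0.1232 / 0.3248 = 0.37931
As percentage = 37.9


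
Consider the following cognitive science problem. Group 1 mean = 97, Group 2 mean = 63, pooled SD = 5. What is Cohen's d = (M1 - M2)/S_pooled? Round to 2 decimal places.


Cohen's d = (M1 - M2) / S_pooled
= (97 - 63) / 5
= 34 / 5
= 6.80


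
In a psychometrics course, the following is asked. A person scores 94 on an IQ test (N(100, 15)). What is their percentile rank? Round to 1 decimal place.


z = (IQ - mean) / SD
z = (94 - 100) / 15 = -0.4
Percentile = Phi(-0.4) * 100
Phi(-0.4) = 0.344578
= 34.5


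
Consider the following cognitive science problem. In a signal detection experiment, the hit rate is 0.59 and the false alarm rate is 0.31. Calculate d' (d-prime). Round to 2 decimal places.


d' = z(HR) - z(FAR)
z(0.59) = 0.2275
z(0.31) = -0.4959
d' = 0.2275 - -0.4959
= 0.72


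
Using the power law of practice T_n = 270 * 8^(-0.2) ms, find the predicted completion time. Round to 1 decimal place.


T_n = 270 * 8^(-0.2)
8^(-0.2) = 0.659754
T_n = 270 * 0.659754
= 178.1 ms


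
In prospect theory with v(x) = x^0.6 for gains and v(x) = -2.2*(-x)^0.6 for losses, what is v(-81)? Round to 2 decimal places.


Since x = -81 < 0, use v(x) = -lambda*(-x)^alpha
(-x) = 81
81^0.6 = 13.9666
v(-81) = -2.2 * 13.9666
= -30.73


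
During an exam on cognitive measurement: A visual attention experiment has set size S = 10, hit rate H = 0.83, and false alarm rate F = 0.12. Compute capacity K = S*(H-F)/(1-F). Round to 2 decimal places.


K = S * (H - F) / (1 - F)
H - F = 0.71
1 - F = 0.88
K = 10 * 0.71 / 0.88
= 8.07


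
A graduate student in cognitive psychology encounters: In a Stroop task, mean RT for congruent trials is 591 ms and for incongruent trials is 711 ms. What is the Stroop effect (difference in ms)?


Stroop effect = RT(incongruent) - RT(congruent)
= 711 - 591
= 120 ms


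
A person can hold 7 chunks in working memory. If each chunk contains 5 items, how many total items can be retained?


Total items = chunks * items_per_chunk
= 7 * 5
= 35


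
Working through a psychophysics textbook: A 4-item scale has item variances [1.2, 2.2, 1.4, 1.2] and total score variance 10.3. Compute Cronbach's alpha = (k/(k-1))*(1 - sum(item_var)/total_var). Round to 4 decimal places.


alpha = (k/(k-1)) * (1 - sum(s_i^2)/s_total^2)
sum(item variances) = 6.0
k/(k-1) = 4/3 = 1.333333
1 - 6.0/10.3 = 1 - 0.582524 = 0.417476
alpha = 1.333333 * 0.417476
= 0.5566


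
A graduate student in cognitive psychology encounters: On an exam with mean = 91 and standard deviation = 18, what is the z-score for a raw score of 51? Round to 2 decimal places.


z = (X - mu) / sigma
= (51 - 91) / 18
= -40 / 18
= -2.22


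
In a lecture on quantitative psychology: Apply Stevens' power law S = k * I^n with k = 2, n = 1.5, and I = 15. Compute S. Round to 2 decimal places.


S = 2 * 15^1.5
15^1.5 = 58.0948
S = 2 * 58.0948
= 116.19


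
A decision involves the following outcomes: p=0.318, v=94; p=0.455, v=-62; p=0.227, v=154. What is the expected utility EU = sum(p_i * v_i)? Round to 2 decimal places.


EU = sum(p_i * v_i)
0.318 * 94 = 29.892
0.455 * -62 = -28.21
0.227 * 154 = 34.958
EU = 29.892 + -28.21 + 34.958
= 36.64


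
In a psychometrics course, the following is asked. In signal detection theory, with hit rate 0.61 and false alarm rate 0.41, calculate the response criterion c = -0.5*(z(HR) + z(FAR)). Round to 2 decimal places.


c = -0.5 * (z(HR) + z(FAR))
z(0.61) = 0.2793
z(0.41) = -0.2275
c = -0.5 * (0.2793 + -0.2275)
= -0.5 * 0.0518
= -0.03


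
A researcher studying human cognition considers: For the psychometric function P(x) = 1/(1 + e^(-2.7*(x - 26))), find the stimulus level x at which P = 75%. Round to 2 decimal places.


At P = 0.75: 0.75 = 1/(1 + e^(-k*(x-x0)))
Solving: e^(-k*(x-x0)) = 1/3
x = x0 + ln(3)/k
ln(3) = 1.0986
x = 26 + 1.0986/2.7
= 26 + 0.4069
= 26.41


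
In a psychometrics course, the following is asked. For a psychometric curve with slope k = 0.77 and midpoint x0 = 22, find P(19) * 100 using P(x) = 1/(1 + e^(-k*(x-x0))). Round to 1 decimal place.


P(x) = 1/(1 + e^(-0.77*(19 - 22)))
Exponent = -0.77 * -3 = 2.31
e^(2.31) = 10.074425
P = 1/(1 + 10.074425) = 0.090298
Percentage = 9.0


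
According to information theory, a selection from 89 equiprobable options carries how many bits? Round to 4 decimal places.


H = log2(n)
H = log2(89)
= 6.4757


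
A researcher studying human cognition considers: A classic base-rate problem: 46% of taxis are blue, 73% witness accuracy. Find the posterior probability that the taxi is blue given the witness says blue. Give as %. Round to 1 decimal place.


P(blue | says blue) = P(says blue | blue)*P(blue) / [P(says blue | blue)*P(blue) + P(says blue | not blue)*P(not blue)]
Numerator = 0.73 * 0.46 = 0.3358
False identification = 0.27 * 0.54 = 0.1458
P = 0.3358 / (0.3358 + 0.1458)
= 0.3358 / 0.4816
As percentage = 69.7


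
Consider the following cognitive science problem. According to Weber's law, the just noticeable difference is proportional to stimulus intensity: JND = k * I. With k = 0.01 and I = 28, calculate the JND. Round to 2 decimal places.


JND = k * I
JND = 0.01 * 28
= 0.28


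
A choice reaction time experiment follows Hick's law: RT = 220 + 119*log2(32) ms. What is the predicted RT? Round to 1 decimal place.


RT = 220 + 119 * log2(32)
log2(32) = 5.0
RT = 220 + 119 * 5.0
= 220 + 595.0
= 815.0 ms


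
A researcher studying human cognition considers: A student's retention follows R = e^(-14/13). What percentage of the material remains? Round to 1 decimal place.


R = e^(-t/S)
-t/S = -14/13 = -1.076923
R = e^(-1.076923) = 0.340642
Percentage = 0.340642 * 100
= 34.1


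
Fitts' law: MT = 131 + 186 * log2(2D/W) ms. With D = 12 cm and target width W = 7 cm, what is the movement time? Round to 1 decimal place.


MT = 131 + 186 * log2(2*12/7)
2D/W = 3.428571
log2(3.428571) = 1.7776
MT = 131 + 186 * 1.7776
= 461.6 ms


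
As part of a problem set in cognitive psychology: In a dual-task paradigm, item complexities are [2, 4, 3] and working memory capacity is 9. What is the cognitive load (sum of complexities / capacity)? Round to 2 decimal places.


Total complexity = 2 + 4 + 3 = 9
Load = total / capacity = 9 / 9
= 1.00


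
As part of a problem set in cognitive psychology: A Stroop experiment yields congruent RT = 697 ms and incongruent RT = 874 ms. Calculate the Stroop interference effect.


Stroop effect = RT(incongruent) - RT(congruent)
= 874 - 697
= 177 ms


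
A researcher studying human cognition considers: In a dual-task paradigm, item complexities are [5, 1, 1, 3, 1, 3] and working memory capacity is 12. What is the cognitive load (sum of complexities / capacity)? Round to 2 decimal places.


Total complexity = 5 + 1 + 1 + 3 + 1 + 3 = 14
Load = total / capacity = 14 / 12
= 1.17


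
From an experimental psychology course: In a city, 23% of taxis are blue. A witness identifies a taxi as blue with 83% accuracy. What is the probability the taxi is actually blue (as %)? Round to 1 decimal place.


P(blue | says blue) = P(says blue | blue)*P(blue) / [P(says blue | blue)*P(blue) + P(says blue | not blue)*P(not blue)]
Numerator = 0.83 * 0.23 = 0.1909
False identification = 0.17 * 0.77 = 0.1309
P = 0.1909 / (0.1909 + 0.1309)
= 0.1909 / 0.3218
As percentage = 59.3


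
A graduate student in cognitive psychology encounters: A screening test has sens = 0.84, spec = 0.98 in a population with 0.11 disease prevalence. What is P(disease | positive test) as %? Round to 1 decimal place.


PPV = (sens * prev) / (sens * prev + (1-spec) * (1-prev))
Numerator = 0.84 * 0.11 = 0.0924
P(positive and no disease) = (1 - spec) * (1 - prev) = (1 - 0.98) * (1 - 0.11) = 0.0178
Denominator = 0.0924 + 0.0178 = 0.1102
PPV = 0.0924 / 0.1102 = 0.838475
As percentage = 83.8


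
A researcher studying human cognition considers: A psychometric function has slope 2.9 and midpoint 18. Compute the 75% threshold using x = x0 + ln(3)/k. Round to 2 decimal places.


At P = 0.75: 0.75 = 1/(1 + e^(-k*(x-x0)))
Solving: e^(-k*(x-x0)) = 1/3
x = x0 + ln(3)/k
ln(3) = 1.0986
x = 18 + 1.0986/2.9
= 18 + 0.3788
= 18.38


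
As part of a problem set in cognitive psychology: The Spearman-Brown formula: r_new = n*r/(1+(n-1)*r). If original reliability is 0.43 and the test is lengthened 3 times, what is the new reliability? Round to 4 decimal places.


r_new = n*r / (1 + (n-1)*r)
Numerator = 3 * 0.43 = 1.29
Denominator = 1 + 2 * 0.43 = 1.86
r_new = 1.29 / 1.86
= 0.6935


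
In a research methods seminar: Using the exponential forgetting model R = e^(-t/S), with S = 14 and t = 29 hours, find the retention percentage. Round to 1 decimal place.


R = e^(-t/S)
-t/S = -29/14 = -2.071429
R = e^(-2.071429) = 0.126006
Percentage = 0.126006 * 100
= 12.6


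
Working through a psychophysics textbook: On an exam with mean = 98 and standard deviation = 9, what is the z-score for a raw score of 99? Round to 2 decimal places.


z = (X - mu) / sigma
= (99 - 98) / 9
= 1 / 9
= 0.11


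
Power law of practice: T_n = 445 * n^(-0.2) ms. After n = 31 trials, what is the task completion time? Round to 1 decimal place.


T_n = 445 * 31^(-0.2)
31^(-0.2) = 0.503185
T_n = 445 * 0.503185
= 223.9 ms


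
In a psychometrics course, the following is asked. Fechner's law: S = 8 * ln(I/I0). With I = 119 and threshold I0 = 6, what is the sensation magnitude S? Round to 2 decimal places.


S = 8 * ln(119/6)
I/I0 = 19.833333
ln(19.833333) = 2.9874
S = 8 * 2.9874
= 23.90


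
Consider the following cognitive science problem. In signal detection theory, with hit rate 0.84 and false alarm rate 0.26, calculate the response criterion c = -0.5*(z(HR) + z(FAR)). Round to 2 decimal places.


c = -0.5 * (z(HR) + z(FAR))
z(0.84) = 0.9945
z(0.26) = -0.6433
c = -0.5 * (0.9945 + -0.6433)
= -0.5 * 0.3512
= -0.18


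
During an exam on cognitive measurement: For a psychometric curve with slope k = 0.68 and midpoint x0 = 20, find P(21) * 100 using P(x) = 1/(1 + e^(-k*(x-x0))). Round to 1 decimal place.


P(x) = 1/(1 + e^(-0.68*(21 - 20)))
Exponent = -0.68 * 1 = -0.68
e^(-0.68) = 0.506617
P = 1/(1 + 0.506617) = 0.663739
Percentage = 66.4


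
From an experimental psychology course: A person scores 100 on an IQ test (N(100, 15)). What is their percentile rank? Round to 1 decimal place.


z = (IQ - mean) / SD
z = (100 - 100) / 15 = 0.0
Percentile = Phi(0.0) * 100
Phi(0.0) = 0.5
= 50.0


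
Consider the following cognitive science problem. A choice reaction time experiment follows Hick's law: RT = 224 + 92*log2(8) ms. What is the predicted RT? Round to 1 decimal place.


RT = 224 + 92 * log2(8)
log2(8) = 3.0
RT = 224 + 92 * 3.0
= 224 + 276.0
= 500.0 ms


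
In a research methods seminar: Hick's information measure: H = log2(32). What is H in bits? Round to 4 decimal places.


H = log2(n)
H = log2(32)
= 5.0000


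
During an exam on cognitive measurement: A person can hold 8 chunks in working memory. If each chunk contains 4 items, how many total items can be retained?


Total items = chunks * items_per_chunk
= 8 * 4
= 32


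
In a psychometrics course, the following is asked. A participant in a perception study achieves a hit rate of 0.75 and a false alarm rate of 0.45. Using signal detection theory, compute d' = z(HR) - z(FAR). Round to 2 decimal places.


d' = z(HR) - z(FAR)
z(0.75) = 0.6745
z(0.45) = -0.1257
d' = 0.6745 - -0.1257
= 0.80


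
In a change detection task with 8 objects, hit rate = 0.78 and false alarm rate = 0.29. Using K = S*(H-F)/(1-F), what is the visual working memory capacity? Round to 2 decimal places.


K = S * (H - F) / (1 - F)
H - F = 0.49
1 - F = 0.71
K = 8 * 0.49 / 0.71
= 5.52


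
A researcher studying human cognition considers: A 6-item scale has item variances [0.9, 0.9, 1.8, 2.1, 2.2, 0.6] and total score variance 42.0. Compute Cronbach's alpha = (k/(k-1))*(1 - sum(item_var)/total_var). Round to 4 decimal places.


alpha = (k/(k-1)) * (1 - sum(s_i^2)/s_total^2)
sum(item variances) = 8.5
k/(k-1) = 6/5 = 1.2
1 - 8.5/42.0 = 1 - 0.202381 = 0.797619
alpha = 1.2 * 0.797619
= 0.9571


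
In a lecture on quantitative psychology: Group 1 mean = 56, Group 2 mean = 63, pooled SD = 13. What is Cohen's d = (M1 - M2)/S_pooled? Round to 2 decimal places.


Cohen's d = (M1 - M2) / S_pooled
= (56 - 63) / 13
= -7 / 13
= -0.54


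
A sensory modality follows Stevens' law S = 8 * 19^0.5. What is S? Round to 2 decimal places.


S = 8 * 19^0.5
19^0.5 = 4.3589
S = 8 * 4.3589
= 34.87


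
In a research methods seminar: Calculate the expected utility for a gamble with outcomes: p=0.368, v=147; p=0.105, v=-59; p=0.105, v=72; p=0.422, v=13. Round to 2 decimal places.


EU = sum(p_i * v_i)
0.368 * 147 = 54.096
0.105 * -59 = -6.195
0.105 * 72 = 7.56
0.422 * 13 = 5.486
EU = 54.096 + -6.195 + 7.56 + 5.486
= 60.95


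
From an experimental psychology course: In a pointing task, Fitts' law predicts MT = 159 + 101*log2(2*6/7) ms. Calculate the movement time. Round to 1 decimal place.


MT = 159 + 101 * log2(2*6/7)
2D/W = 1.714286
log2(1.714286) = 0.7776
MT = 159 + 101 * 0.7776
= 237.5 ms


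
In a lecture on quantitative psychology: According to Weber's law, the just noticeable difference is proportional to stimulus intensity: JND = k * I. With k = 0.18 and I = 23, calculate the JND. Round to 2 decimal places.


JND = k * I
JND = 0.18 * 23
= 4.14


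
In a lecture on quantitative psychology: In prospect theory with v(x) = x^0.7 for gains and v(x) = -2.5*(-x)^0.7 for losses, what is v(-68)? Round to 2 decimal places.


Since x = -68 < 0, use v(x) = -lambda*(-x)^alpha
(-x) = 68
68^0.7 = 19.1759
v(-68) = -2.5 * 19.1759
= -47.94


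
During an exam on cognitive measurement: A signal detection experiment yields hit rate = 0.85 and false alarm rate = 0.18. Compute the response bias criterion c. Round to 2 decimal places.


c = -0.5 * (z(HR) + z(FAR))
z(0.85) = 1.0364
z(0.18) = -0.9154
c = -0.5 * (1.0364 + -0.9154)
= -0.5 * 0.121
= -0.06


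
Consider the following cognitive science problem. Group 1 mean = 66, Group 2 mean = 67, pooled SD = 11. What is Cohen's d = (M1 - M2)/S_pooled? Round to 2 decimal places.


Cohen's d = (M1 - M2) / S_pooled
= (66 - 67) / 11
= -1 / 11
= -0.09


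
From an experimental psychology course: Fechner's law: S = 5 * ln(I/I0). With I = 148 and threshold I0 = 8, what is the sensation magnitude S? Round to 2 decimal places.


S = 5 * ln(148/8)
I/I0 = 18.5
ln(18.5) = 2.9178
S = 5 * 2.9178
= 14.59


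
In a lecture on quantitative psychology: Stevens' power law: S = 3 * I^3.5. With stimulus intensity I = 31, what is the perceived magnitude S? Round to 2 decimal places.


S = 3 * 31^3.5
31^3.5 = 165869.2681
S = 3 * 165869.2681
= 497607.80


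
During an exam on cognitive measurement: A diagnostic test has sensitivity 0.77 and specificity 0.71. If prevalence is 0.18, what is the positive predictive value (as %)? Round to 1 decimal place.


PPV = (sens * prev) / (sens * prev + (1-spec) * (1-prev))
Numerator = 0.77 * 0.18 = 0.1386
P(positive and no disease) = (1 - spec) * (1 - prev) = (1 - 0.71) * (1 - 0.18) = 0.2378
Denominator = 0.1386 + 0.2378 = 0.3764
PPV = 0.1386 / 0.3764 = 0.368225
As percentage = 36.8


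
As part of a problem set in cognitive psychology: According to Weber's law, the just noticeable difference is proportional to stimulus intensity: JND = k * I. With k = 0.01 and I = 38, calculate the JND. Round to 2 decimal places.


JND = k * I
JND = 0.01 * 38
= 0.38


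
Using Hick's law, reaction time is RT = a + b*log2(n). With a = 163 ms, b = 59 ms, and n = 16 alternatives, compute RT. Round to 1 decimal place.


RT = 163 + 59 * log2(16)
log2(16) = 4.0
RT = 163 + 59 * 4.0
= 163 + 236.0
= 399.0 ms


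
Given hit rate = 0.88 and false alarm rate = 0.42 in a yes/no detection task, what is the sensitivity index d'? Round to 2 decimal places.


d' = z(HR) - z(FAR)
z(0.88) = 1.175
z(0.42) = -0.2019
d' = 1.175 - -0.2019
= 1.38


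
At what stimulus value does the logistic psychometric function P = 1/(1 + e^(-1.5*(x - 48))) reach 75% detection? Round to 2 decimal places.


At P = 0.75: 0.75 = 1/(1 + e^(-k*(x-x0)))
Solving: e^(-k*(x-x0)) = 1/3
x = x0 + ln(3)/k
ln(3) = 1.0986
x = 48 + 1.0986/1.5
= 48 + 0.7324
= 48.73


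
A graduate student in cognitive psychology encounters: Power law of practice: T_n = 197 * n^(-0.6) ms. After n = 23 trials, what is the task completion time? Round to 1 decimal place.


T_n = 197 * 23^(-0.6)
23^(-0.6) = 0.152392
T_n = 197 * 0.152392
= 30.0 ms


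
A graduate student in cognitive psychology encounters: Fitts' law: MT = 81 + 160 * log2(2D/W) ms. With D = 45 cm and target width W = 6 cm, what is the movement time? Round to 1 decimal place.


MT = 81 + 160 * log2(2*45/6)
2D/W = 15.0
log2(15.0) = 3.9069
MT = 81 + 160 * 3.9069
= 706.1 ms


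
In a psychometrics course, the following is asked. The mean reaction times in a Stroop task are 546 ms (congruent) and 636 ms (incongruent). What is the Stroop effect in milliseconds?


Stroop effect = RT(incongruent) - RT(congruent)
= 636 - 546
= 90 ms


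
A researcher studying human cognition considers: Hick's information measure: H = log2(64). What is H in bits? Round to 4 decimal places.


H = log2(n)
H = log2(64)
= 6.0000


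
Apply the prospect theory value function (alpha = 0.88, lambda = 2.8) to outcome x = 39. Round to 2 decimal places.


Since x = 39 >= 0, use v(x) = x^0.88
39^0.88 = 25.1268
v(39) = 25.13


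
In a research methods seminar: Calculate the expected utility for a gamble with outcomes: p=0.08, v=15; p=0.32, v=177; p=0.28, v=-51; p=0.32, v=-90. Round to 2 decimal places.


EU = sum(p_i * v_i)
0.08 * 15 = 1.2
0.32 * 177 = 56.64
0.28 * -51 = -14.28
0.32 * -90 = -28.8
EU = 1.2 + 56.64 + -14.28 + -28.8
= 14.76


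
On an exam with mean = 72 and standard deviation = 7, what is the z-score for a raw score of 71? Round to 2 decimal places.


z = (X - mu) / sigma
= (71 - 72) / 7
= -1 / 7
= -0.14


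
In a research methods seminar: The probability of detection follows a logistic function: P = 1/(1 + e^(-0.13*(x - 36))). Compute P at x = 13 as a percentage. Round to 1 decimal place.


P(x) = 1/(1 + e^(-0.13*(13 - 36)))
Exponent = -0.13 * -23 = 2.99
e^(2.99) = 19.885682
P = 1/(1 + 19.885682) = 0.04788
Percentage = 4.8


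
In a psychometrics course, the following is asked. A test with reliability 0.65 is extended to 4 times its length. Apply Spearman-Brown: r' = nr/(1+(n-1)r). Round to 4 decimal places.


r_new = n*r / (1 + (n-1)*r)
Numerator = 4 * 0.65 = 2.6
Denominator = 1 + 3 * 0.65 = 2.95
r_new = 2.6 / 2.95
= 0.8814


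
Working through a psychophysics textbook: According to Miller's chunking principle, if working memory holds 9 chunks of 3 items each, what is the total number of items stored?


Total items = chunks * items_per_chunk
= 9 * 3
= 27


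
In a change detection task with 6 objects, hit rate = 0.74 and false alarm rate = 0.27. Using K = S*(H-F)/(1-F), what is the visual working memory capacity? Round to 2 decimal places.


K = S * (H - F) / (1 - F)
H - F = 0.47
1 - F = 0.73
K = 6 * 0.47 / 0.73
= 3.86


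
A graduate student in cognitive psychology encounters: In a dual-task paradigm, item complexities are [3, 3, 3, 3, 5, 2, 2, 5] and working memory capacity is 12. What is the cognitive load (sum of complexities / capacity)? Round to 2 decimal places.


Total complexity = 3 + 3 + 3 + 3 + 5 + 2 + 2 + 5 = 26
Load = total / capacity = 26 / 12
= 2.17


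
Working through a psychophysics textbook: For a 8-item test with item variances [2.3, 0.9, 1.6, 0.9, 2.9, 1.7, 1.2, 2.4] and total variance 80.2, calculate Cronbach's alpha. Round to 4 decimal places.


alpha = (k/(k-1)) * (1 - sum(s_i^2)/s_total^2)
sum(item variances) = 13.9
k/(k-1) = 8/7 = 1.142857
1 - 13.9/80.2 = 1 - 0.173317 = 0.826683
alpha = 1.142857 * 0.826683
= 0.9448


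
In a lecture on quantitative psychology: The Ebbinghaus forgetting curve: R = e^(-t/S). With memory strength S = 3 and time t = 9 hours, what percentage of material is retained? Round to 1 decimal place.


R = e^(-t/S)
-t/S = -9/3 = -3.0
R = e^(-3.0) = 0.049787
Percentage = 0.049787 * 100
= 5.0


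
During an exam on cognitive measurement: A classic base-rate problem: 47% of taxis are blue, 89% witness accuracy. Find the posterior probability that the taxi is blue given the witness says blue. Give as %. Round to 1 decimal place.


P(blue | says blue) = P(says blue | blue)*P(blue) / [P(says blue | blue)*P(blue) + P(says blue | not blue)*P(not blue)]
Numerator = 0.89 * 0.47 = 0.4183
False identification = 0.11 * 0.53 = 0.0583
P = 0.4183 / (0.4183 + 0.0583)
= 0.4183 / 0.4766
As percentage = 87.8


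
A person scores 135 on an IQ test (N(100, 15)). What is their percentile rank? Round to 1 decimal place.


z = (IQ - mean) / SD
z = (135 - 100) / 15 = 2.3333
Percentile = Phi(2.3333) * 100
Phi(2.3333) = 0.990184
= 99.0


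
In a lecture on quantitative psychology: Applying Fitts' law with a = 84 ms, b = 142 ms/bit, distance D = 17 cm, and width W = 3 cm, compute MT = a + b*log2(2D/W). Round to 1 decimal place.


MT = 84 + 142 * log2(2*17/3)
2D/W = 11.333333
log2(11.333333) = 3.5025
MT = 84 + 142 * 3.5025
= 581.4 ms


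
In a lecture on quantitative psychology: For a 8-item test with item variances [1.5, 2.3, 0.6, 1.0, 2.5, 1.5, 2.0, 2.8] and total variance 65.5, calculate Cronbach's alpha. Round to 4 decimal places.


alpha = (k/(k-1)) * (1 - sum(s_i^2)/s_total^2)
sum(item variances) = 14.2
k/(k-1) = 8/7 = 1.142857
1 - 14.2/65.5 = 1 - 0.216794 = 0.783206
alpha = 1.142857 * 0.783206
= 0.8951


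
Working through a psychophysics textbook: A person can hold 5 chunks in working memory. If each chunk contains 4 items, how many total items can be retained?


Total items = chunks * items_per_chunk
= 5 * 4
= 20


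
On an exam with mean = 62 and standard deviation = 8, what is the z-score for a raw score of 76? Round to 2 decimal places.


z = (X - mu) / sigma
= (76 - 62) / 8
= 14 / 8
= 1.75


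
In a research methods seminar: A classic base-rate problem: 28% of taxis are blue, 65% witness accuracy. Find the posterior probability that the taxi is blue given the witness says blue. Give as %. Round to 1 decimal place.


P(blue | says blue) = P(says blue | blue)*P(blue) / [P(says blue | blue)*P(blue) + P(says blue | not blue)*P(not blue)]
Numerator = 0.65 * 0.28 = 0.182
False identification = 0.35 * 0.72 = 0.252
P = 0.182 / (0.182 + 0.252)
= 0.182 / 0.434
As percentage = 41.9


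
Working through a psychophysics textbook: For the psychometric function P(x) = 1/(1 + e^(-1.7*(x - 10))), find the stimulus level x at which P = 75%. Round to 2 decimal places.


At P = 0.75: 0.75 = 1/(1 + e^(-k*(x-x0)))
Solving: e^(-k*(x-x0)) = 1/3
x = x0 + ln(3)/k
ln(3) = 1.0986
x = 10 + 1.0986/1.7
= 10 + 0.6462
= 10.65


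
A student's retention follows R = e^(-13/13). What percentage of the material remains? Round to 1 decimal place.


R = e^(-t/S)
-t/S = -13/13 = -1.0
R = e^(-1.0) = 0.367879
Percentage = 0.367879 * 100
= 36.8


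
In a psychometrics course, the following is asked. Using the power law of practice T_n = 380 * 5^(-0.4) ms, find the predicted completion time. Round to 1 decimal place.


T_n = 380 * 5^(-0.4)
5^(-0.4) = 0.525306
T_n = 380 * 0.525306
= 199.6 ms


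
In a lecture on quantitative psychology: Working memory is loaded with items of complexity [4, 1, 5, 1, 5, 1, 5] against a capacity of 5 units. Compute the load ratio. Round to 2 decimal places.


Total complexity = 4 + 1 + 5 + 1 + 5 + 1 + 5 = 22
Load = total / capacity = 22 / 5
= 4.40


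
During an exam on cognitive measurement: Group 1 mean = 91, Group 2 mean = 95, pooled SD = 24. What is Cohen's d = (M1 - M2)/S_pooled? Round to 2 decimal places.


Cohen's d = (M1 - M2) / S_pooled
= (91 - 95) / 24
= -4 / 24
= -0.17


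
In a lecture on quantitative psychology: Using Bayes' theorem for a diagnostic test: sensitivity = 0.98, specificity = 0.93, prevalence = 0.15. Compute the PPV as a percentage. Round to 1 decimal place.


PPV = (sens * prev) / (sens * prev + (1-spec) * (1-prev))
Numerator = 0.98 * 0.15 = 0.147
P(positive and no disease) = (1 - spec) * (1 - prev) = (1 - 0.93) * (1 - 0.15) = 0.0595
Denominator = 0.147 + 0.0595 = 0.2065
PPV = 0.147 / 0.2065 = 0.711864
As percentage = 71.2


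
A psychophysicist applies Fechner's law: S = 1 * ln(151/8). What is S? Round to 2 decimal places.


S = 1 * ln(151/8)
I/I0 = 18.875
ln(18.875) = 2.9378
S = 1 * 2.9378
= 2.94


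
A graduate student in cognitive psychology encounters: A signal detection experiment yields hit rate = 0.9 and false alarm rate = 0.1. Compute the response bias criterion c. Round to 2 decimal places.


c = -0.5 * (z(HR) + z(FAR))
z(0.9) = 1.2816
z(0.1) = -1.2816
c = -0.5 * (1.2816 + -1.2816)
= -0.5 * 0.0
= 0.00


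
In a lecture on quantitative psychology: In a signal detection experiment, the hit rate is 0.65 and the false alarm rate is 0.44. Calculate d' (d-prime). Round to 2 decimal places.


d' = z(HR) - z(FAR)
z(0.65) = 0.3853
z(0.44) = -0.151
d' = 0.3853 - -0.151
= 0.54


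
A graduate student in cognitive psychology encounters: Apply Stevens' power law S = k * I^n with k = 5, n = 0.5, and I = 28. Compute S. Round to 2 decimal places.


S = 5 * 28^0.5
28^0.5 = 5.2915
S = 5 * 5.2915
= 26.46


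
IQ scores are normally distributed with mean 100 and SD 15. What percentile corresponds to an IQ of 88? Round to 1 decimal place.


z = (IQ - mean) / SD
z = (88 - 100) / 15 = -0.8
Percentile = Phi(-0.8) * 100
Phi(-0.8) = 0.211855
= 21.2


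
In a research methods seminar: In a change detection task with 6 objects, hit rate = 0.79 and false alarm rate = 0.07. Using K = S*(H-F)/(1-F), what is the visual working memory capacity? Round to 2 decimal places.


K = S * (H - F) / (1 - F)
H - F = 0.72
1 - F = 0.93
K = 6 * 0.72 / 0.93
= 4.65


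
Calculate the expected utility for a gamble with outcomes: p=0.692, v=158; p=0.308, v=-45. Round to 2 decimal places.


EU = sum(p_i * v_i)
0.692 * 158 = 109.336
0.308 * -45 = -13.86
EU = 109.336 + -13.86
= 95.48


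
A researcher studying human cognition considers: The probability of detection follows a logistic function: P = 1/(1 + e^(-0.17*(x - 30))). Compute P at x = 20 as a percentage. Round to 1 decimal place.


P(x) = 1/(1 + e^(-0.17*(20 - 30)))
Exponent = -0.17 * -10 = 1.7
e^(1.7) = 5.473947
P = 1/(1 + 5.473947) = 0.154465
Percentage = 15.4


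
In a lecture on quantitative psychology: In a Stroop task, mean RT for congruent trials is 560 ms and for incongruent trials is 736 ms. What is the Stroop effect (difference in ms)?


Stroop effect = RT(incongruent) - RT(congruent)
= 736 - 560
= 176 ms


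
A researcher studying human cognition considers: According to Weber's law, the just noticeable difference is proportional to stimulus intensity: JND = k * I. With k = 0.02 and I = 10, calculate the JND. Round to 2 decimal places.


JND = k * I
JND = 0.02 * 10
= 0.20


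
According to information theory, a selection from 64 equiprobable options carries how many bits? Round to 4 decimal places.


H = log2(n)
H = log2(64)
= 6.0000


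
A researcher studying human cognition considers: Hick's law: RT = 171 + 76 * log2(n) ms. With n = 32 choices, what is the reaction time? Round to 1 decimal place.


RT = 171 + 76 * log2(32)
log2(32) = 5.0
RT = 171 + 76 * 5.0
= 171 + 380.0
= 551.0 ms


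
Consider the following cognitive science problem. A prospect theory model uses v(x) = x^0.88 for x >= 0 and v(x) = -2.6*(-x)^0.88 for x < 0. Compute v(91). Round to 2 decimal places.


Since x = 91 >= 0, use v(x) = x^0.88
91^0.88 = 52.961
v(91) = 52.96


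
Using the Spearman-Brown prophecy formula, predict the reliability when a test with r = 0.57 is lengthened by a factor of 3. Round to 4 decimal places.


r_new = n*r / (1 + (n-1)*r)
Numerator = 3 * 0.57 = 1.71
Denominator = 1 + 2 * 0.57 = 2.14
r_new = 1.71 / 2.14
= 0.7991


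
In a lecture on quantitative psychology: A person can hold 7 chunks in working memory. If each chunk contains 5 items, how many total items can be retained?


Total items = chunks * items_per_chunk
= 7 * 5
= 35


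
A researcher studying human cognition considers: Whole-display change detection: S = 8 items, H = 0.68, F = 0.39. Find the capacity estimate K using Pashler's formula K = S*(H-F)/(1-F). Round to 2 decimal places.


K = S * (H - F) / (1 - F)
H - F = 0.29
1 - F = 0.61
K = 8 * 0.29 / 0.61
= 3.80
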